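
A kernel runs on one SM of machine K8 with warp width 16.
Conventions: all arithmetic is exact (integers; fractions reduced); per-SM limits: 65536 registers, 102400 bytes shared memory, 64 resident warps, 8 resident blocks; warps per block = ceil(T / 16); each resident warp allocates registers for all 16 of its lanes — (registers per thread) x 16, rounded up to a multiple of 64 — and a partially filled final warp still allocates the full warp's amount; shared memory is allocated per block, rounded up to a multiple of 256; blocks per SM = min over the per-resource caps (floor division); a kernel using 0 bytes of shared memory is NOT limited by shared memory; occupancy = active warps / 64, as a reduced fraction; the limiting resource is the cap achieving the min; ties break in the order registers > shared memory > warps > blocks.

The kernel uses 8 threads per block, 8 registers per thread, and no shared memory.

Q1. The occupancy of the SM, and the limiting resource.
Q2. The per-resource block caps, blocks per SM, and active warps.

Answer: occupancy 1/8, limited by blocks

registers: 512 blocks
shared memory: no limit (kernel uses none)
warps: 64 blocks
blocks: 8 blocks

Answer: 8 blocks, 8 active warps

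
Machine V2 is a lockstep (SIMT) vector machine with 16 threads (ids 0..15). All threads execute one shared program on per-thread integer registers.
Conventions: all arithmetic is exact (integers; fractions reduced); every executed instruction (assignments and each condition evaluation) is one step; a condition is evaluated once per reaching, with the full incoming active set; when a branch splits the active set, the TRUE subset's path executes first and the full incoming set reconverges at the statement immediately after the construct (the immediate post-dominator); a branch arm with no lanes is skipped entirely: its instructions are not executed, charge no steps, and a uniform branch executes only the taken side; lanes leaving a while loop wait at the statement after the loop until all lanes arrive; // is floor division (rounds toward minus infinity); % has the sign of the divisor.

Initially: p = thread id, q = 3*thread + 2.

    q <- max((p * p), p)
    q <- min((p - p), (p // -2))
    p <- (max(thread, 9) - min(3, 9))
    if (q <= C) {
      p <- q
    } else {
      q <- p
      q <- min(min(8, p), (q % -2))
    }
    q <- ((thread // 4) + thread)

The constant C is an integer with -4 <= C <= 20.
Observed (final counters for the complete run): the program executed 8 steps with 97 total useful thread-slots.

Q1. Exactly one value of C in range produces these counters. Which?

Answer: C = -1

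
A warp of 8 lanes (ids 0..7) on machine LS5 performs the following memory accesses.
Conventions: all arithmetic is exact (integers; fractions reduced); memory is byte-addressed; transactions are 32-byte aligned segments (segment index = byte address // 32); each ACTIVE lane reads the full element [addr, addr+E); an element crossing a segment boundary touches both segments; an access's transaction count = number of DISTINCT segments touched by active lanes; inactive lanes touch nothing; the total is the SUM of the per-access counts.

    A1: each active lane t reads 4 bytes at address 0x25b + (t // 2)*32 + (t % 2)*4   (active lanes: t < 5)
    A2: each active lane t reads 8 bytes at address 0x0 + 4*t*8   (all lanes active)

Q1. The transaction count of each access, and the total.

A1: 3 transactions
A2: 8 transactions

Answer: 3,8; total 11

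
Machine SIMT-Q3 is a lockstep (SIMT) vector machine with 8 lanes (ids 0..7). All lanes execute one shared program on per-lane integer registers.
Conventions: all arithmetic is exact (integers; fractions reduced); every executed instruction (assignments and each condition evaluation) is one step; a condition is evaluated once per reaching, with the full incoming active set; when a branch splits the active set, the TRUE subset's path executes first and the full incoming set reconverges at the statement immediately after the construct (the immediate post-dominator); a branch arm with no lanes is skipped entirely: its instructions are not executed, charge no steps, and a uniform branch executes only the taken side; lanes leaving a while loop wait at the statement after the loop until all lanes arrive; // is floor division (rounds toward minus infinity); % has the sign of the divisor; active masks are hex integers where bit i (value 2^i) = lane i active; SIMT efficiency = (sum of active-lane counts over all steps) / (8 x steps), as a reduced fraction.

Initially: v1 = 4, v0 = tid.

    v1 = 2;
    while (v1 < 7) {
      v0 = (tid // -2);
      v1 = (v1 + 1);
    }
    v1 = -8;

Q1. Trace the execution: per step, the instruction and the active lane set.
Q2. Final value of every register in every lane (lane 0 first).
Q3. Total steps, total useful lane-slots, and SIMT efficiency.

step 0: v1 <- 2                      0xff
step 1: eval (v1 < 7)                0xff
step 2: v0 <- (tid // -2)            0xff
step 3: v1 <- (v1 + 1)               0xff
step 4: eval (v1 < 7)                0xff
step 5: v0 <- (tid // -2)            0xff
step 6: v1 <- (v1 + 1)               0xff
step 7: eval (v1 < 7)                0xff
step 8: v0 <- (tid // -2)            0xff
step 9: v1 <- (v1 + 1)               0xff
step 10: eval (v1 < 7)                0xff
step 11: v0 <- (tid // -2)            0xff
step 12: v1 <- (v1 + 1)               0xff
step 13: eval (v1 < 7)                0xff
step 14: v0 <- (tid // -2)            0xff
step 15: v1 <- (v1 + 1)               0xff
step 16: eval (v1 < 7)                0xff
step 17: v1 <- -8                     0xff

Answer: 18 steps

v1: -8,-8,-8,-8,-8,-8,-8,-8
v0: 0,-1,-1,-2,-2,-3,-3,-4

steps = 18; useful = 144; efficiency = 144/144 = 1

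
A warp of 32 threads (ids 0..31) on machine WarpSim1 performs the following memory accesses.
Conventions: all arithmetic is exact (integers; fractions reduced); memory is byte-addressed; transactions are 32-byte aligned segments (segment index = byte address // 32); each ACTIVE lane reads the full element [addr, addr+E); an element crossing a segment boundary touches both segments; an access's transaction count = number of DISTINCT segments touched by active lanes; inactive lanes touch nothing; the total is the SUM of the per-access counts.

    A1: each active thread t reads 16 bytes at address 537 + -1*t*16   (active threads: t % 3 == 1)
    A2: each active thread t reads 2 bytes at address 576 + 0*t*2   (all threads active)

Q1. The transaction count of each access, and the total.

A1: 16 transactions
A2: 1 transaction

Answer: 16,1; total 17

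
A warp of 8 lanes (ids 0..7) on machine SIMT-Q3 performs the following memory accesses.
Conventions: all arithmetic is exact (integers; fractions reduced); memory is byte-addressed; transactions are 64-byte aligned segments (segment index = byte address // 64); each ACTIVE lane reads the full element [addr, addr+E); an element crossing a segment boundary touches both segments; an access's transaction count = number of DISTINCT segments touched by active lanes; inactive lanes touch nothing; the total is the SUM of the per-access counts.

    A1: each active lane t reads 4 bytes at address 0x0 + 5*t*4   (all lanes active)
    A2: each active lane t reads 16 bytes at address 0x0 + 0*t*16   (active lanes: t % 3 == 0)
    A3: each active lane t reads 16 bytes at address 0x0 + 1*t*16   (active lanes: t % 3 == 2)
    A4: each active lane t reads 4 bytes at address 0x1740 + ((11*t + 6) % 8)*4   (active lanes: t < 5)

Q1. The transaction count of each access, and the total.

A1: 3 transactions
A2: 1 transaction
A3: 2 transactions
A4: 1 transaction

Answer: 3,1,2,1; total 7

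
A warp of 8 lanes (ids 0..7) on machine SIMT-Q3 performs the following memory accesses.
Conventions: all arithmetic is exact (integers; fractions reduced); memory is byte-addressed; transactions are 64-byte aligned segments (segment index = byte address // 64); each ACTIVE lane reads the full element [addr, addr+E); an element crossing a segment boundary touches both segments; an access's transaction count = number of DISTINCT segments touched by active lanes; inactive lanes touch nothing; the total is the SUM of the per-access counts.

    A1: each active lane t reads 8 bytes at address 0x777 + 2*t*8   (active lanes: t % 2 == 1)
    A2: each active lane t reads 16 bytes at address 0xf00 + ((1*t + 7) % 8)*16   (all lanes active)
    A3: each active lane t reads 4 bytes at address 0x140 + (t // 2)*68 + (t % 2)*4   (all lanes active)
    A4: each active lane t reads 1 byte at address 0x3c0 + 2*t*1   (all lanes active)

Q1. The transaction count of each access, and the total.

A1: 2 transactions
A2: 2 transactions
A3: 4 transactions
A4: 1 transaction

Answer: 2,2,4,1; total 9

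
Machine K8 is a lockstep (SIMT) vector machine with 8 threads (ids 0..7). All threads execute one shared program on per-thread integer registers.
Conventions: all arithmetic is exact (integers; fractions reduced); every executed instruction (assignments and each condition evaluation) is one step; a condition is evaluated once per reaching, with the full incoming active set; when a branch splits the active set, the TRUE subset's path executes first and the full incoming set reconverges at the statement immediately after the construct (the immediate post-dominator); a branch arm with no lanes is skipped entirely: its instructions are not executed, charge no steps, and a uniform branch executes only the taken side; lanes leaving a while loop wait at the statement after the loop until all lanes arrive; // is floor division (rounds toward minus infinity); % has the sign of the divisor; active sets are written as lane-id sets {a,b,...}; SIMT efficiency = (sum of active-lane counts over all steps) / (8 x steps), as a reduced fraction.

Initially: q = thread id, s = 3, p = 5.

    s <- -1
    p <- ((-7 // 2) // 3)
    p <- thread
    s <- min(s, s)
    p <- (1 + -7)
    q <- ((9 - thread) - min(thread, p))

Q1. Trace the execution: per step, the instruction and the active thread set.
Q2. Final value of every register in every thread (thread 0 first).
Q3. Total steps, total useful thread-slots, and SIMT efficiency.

step 0: s <- -1                      {0,1,2,3,4,5,6,7}
step 1: p <- ((-7 // 2) // 3)        {0,1,2,3,4,5,6,7}
step 2: p <- thread                  {0,1,2,3,4,5,6,7}
step 3: s <- min(s, s)               {0,1,2,3,4,5,6,7}
step 4: p <- (1 + -7)                {0,1,2,3,4,5,6,7}
step 5: q <- ((9 - thread) - min(thread, p)) {0,1,2,3,4,5,6,7}

Answer: 6 steps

q: 15,14,13,12,11,10,9,8
s: -1,-1,-1,-1,-1,-1,-1,-1
p: -6,-6,-6,-6,-6,-6,-6,-6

steps = 6; useful = 48; efficiency = 48/48 = 1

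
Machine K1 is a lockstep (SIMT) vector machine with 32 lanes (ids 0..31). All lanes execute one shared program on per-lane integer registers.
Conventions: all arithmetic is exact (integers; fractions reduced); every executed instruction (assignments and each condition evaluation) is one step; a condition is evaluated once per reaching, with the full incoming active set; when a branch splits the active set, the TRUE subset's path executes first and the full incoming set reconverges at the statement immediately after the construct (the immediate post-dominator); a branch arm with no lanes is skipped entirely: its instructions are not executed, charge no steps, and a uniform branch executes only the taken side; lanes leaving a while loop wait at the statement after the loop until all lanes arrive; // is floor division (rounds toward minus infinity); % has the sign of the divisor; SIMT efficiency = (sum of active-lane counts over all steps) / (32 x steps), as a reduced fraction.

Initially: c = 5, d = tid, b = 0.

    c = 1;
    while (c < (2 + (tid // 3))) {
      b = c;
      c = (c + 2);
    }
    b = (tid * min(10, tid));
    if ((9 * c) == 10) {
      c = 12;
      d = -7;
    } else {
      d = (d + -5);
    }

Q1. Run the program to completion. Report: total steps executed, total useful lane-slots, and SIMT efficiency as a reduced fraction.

Answer: 23 steps, 466 useful, 233/368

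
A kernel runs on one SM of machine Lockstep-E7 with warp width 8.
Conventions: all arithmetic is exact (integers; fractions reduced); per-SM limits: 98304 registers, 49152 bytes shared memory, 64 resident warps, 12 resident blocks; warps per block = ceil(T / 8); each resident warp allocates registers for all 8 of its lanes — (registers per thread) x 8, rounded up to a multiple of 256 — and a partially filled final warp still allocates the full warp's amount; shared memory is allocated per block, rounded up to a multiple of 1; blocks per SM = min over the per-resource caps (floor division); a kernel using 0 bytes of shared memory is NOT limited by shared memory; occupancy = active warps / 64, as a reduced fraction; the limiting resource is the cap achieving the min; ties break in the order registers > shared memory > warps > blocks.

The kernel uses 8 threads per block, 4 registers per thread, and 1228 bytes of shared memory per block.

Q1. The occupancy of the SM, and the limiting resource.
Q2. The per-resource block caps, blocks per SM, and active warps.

Answer: occupancy 3/16, limited by blocks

registers: 384 blocks
shared memory: 40 blocks
warps: 64 blocks
blocks: 12 blocks

Answer: 12 blocks, 12 active warps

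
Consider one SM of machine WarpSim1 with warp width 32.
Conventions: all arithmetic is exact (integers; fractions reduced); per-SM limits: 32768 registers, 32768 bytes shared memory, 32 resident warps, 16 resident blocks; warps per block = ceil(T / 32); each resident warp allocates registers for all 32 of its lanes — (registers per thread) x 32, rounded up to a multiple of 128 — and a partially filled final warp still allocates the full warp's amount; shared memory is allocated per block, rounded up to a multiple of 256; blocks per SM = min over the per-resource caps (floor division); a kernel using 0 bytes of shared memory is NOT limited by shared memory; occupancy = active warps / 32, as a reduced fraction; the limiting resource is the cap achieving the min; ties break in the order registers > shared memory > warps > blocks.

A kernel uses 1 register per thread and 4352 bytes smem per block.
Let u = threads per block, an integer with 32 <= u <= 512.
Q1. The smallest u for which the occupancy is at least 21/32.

Answer: u = 65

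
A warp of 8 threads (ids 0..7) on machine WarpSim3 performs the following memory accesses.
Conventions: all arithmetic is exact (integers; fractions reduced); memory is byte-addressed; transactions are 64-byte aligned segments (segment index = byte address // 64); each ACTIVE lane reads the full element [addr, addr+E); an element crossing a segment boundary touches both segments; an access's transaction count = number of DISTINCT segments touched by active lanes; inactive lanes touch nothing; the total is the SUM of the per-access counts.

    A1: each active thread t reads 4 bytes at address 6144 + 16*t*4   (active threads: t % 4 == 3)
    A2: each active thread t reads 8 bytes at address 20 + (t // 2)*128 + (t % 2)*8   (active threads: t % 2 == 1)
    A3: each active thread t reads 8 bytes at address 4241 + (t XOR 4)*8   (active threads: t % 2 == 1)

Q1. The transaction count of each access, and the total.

A1: 2 transactions
A2: 4 transactions
A3: 2 transactions

Answer: 2,4,2; total 8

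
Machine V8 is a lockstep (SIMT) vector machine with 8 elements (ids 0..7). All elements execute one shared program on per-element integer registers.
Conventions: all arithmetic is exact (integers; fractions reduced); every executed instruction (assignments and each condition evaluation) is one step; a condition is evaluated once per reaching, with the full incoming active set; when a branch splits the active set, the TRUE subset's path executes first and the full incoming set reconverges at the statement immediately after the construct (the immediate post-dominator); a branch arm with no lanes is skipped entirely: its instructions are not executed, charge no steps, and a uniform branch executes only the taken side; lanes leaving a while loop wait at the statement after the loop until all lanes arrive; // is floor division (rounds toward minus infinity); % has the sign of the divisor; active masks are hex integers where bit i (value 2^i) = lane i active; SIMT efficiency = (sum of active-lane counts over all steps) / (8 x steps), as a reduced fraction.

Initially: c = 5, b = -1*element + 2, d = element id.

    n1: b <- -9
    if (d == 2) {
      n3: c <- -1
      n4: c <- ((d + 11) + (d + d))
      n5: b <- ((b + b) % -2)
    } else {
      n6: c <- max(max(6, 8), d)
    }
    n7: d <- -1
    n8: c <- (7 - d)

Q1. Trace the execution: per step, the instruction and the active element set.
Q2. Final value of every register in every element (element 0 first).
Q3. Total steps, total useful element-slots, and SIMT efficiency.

step 0: b <- -9                      0xff
step 1: eval (d == 2)                0xff
step 2: c <- -1                      0x04
step 3: c <- ((d + 11) + (d + d))    0x04
step 4: b <- ((b + b) % -2)          0x04
step 5: c <- max(max(6, 8), d)       0xfb
step 6: d <- -1                      0xff
step 7: c <- (7 - d)                 0xff

Answer: 8 steps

c: 8,8,8,8,8,8,8,8
b: -9,-9,0,-9,-9,-9,-9,-9
d: -1,-1,-1,-1,-1,-1,-1,-1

steps = 8; useful = 42; efficiency = 42/64 = 21/32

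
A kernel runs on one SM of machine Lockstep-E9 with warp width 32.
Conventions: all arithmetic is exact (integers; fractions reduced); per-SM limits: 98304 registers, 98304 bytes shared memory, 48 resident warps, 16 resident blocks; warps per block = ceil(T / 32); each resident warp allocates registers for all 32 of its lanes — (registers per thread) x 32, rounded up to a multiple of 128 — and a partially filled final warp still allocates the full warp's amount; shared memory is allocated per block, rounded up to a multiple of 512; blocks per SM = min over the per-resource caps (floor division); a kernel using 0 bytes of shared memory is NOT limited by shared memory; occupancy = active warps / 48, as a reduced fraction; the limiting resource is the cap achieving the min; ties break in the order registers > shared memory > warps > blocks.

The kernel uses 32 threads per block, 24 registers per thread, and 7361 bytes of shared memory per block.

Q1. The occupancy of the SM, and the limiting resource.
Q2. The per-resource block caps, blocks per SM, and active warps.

Answer: occupancy 1/4, limited by shared memory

registers: 128 blocks
shared memory: 12 blocks
warps: 48 blocks
blocks: 16 blocks

Answer: 12 blocks, 12 active warps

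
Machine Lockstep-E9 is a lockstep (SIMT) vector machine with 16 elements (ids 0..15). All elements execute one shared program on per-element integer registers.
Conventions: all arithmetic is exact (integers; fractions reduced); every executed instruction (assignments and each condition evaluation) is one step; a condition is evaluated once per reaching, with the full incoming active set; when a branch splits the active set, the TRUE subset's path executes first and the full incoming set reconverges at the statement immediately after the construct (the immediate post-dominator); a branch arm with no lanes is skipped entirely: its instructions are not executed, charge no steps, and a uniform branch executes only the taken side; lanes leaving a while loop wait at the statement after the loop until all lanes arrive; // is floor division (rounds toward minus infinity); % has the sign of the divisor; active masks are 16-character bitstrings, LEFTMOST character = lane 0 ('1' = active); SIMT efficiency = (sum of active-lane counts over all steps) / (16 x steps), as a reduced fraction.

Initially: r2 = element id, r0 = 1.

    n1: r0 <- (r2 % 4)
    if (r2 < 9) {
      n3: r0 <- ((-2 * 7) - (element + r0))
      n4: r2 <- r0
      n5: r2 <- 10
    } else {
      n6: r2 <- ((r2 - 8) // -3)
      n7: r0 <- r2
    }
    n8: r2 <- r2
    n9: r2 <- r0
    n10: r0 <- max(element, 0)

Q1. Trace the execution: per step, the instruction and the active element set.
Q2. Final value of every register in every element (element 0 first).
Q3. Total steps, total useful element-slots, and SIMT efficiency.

step 0: r0 <- (r2 % 4)               1111111111111111
step 1: eval (r2 < 9)                1111111111111111
step 2: r0 <- ((-2 * 7) - (element + r0)) 1111111110000000
step 3: r2 <- r0                     1111111110000000
step 4: r2 <- 10                     1111111110000000
step 5: r2 <- ((r2 - 8) // -3)       0000000001111111
step 6: r0 <- r2                     0000000001111111
step 7: r2 <- r2                     1111111111111111
step 8: r2 <- r0                     1111111111111111
step 9: r0 <- max(element, 0)        1111111111111111

Answer: 10 steps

r2: -14,-16,-18,-20,-18,-20,-22,-24,-22,-1,-1,-1,-2,-2,-2,-3
r0: 0,1,2,3,4,5,6,7,8,9,10,11,12,13,14,15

steps = 10; useful = 121; efficiency = 121/160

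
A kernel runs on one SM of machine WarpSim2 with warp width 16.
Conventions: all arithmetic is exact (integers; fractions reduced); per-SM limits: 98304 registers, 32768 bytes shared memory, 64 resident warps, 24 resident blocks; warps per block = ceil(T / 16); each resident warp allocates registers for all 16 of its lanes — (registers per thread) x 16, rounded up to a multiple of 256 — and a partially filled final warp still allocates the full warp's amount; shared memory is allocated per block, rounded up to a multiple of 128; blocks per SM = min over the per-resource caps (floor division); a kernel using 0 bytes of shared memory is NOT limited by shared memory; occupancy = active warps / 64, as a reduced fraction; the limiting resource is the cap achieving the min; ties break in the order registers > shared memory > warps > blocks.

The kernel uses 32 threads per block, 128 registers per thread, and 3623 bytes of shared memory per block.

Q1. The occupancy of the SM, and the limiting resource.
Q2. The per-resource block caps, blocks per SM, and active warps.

Answer: occupancy 1/4, limited by shared memory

registers: 24 blocks
shared memory: 8 blocks
warps: 32 blocks
blocks: 24 blocks

Answer: 8 blocks, 16 active warps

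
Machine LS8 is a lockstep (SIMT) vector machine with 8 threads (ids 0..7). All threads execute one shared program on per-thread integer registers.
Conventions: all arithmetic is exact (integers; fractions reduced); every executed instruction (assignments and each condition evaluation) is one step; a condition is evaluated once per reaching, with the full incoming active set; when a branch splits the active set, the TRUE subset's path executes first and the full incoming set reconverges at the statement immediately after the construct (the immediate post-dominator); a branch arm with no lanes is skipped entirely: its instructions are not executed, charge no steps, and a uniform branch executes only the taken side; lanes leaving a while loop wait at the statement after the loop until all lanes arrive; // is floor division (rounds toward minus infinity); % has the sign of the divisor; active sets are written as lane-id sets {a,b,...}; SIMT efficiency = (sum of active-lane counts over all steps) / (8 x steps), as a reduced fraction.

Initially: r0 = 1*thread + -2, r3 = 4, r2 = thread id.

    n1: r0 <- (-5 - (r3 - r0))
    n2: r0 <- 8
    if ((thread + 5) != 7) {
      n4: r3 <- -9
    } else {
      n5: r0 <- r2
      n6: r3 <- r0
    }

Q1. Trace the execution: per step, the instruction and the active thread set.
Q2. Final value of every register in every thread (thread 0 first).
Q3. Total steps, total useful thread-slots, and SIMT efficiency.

step 0: r0 <- (-5 - (r3 - r0))       {0,1,2,3,4,5,6,7}
step 1: r0 <- 8                      {0,1,2,3,4,5,6,7}
step 2: eval ((thread + 5) != 7)     {0,1,2,3,4,5,6,7}
step 3: r3 <- -9                     {0,1,3,4,5,6,7}
step 4: r0 <- r2                     {2}
step 5: r3 <- r0                     {2}

Answer: 6 steps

r0: 8,8,2,8,8,8,8,8
r3: -9,-9,2,-9,-9,-9,-9,-9
r2: 0,1,2,3,4,5,6,7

steps = 6; useful = 33; efficiency = 33/48 = 11/16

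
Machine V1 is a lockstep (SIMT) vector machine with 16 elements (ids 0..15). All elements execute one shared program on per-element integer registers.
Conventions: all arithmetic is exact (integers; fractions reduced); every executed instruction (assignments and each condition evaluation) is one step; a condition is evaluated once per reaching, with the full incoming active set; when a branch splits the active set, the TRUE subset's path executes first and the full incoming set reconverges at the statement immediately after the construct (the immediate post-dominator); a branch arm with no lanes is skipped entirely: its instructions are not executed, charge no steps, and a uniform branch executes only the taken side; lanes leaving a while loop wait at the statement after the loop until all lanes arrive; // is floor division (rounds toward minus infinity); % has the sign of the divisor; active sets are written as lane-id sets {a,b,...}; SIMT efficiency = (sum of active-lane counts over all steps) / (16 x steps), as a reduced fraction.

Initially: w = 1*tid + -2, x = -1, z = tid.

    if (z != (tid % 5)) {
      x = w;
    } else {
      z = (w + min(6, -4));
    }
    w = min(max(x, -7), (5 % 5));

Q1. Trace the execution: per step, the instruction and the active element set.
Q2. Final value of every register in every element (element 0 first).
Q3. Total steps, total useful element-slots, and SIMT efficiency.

step 0: eval (z != (tid % 5))        {0,1,2,3,4,5,6,7,8,9,10,11,12,13,14,15}
step 1: x <- w                       {5,6,7,8,9,10,11,12,13,14,15}
step 2: z <- (w + min(6, -4))        {0,1,2,3,4}
step 3: w <- min(max(x, -7), (5 % 5)) {0,1,2,3,4,5,6,7,8,9,10,11,12,13,14,15}

Answer: 4 steps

w: -1,-1,-1,-1,-1,0,0,0,0,0,0,0,0,0,0,0
x: -1,-1,-1,-1,-1,3,4,5,6,7,8,9,10,11,12,13
z: -6,-5,-4,-3,-2,5,6,7,8,9,10,11,12,13,14,15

steps = 4; useful = 48; efficiency = 48/64 = 3/4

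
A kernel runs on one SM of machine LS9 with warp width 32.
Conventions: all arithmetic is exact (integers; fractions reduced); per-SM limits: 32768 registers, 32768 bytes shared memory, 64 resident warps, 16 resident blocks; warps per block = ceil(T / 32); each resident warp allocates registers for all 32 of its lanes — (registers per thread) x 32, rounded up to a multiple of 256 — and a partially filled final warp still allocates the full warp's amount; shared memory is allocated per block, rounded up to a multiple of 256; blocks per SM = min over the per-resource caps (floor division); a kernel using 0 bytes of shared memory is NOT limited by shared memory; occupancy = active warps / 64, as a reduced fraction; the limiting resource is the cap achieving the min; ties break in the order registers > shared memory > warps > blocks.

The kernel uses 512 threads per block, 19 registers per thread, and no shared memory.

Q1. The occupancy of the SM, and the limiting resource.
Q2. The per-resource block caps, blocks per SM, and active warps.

Answer: occupancy 1/2, limited by registers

registers: 2 blocks
shared memory: no limit (kernel uses none)
warps: 4 blocks
blocks: 16 blocks

Answer: 2 blocks, 32 active warps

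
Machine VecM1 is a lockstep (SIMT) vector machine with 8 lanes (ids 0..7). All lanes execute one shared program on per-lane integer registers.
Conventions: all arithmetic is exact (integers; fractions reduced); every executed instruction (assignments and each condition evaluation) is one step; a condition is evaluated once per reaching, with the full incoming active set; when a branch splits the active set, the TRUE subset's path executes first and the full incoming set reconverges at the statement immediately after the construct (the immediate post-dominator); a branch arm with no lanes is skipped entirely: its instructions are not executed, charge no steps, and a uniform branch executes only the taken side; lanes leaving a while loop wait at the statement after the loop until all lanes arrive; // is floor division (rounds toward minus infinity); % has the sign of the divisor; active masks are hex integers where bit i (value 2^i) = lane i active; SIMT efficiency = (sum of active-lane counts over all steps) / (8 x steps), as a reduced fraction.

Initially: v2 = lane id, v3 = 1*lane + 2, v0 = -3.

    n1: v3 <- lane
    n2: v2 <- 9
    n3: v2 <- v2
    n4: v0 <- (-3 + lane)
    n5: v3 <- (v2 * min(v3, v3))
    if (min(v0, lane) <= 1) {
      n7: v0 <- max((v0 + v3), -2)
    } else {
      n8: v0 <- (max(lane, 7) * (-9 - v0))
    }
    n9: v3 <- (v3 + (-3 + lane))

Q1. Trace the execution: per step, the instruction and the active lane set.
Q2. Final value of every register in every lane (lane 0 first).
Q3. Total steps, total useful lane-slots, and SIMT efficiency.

step 0: v3 <- lane                   0xff
step 1: v2 <- 9                      0xff
step 2: v2 <- v2                     0xff
step 3: v0 <- (-3 + lane)            0xff
step 4: v3 <- (v2 * min(v3, v3))     0xff
step 5: eval (min(v0, lane) <= 1)    0xff
step 6: v0 <- max((v0 + v3), -2)     0x1f
step 7: v0 <- (max(lane, 7) * (-9 - v0)) 0xe0
step 8: v3 <- (v3 + (-3 + lane))     0xff

Answer: 9 steps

v2: 9,9,9,9,9,9,9,9
v3: -3,7,17,27,37,47,57,67
v0: -2,7,17,27,37,-77,-84,-91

steps = 9; useful = 64; efficiency = 64/72 = 8/9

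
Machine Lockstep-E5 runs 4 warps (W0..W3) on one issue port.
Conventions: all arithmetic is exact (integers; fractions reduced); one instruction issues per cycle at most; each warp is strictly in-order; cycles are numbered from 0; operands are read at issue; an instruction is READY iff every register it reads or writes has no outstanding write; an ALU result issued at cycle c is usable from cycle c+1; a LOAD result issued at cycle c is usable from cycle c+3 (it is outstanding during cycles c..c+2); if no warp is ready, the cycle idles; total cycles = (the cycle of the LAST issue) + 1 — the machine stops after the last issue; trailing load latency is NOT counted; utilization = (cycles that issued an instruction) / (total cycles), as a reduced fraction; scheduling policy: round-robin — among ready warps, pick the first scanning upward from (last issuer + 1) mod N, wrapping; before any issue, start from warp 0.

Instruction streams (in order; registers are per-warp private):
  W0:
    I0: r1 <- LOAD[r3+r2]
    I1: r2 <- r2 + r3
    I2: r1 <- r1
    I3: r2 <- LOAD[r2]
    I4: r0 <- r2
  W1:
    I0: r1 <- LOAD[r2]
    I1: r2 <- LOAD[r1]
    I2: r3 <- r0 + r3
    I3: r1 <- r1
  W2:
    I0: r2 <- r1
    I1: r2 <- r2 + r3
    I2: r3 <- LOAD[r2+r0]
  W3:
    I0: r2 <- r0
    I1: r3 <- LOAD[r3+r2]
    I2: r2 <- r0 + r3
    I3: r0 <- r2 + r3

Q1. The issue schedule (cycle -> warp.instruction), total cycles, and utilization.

cycle 0: W0.I0
cycle 1: W1.I0
cycle 2: W2.I0
cycle 3: W3.I0
cycle 4: W0.I1
cycle 5: W1.I1
cycle 6: W2.I1
cycle 7: W3.I1
cycle 8: W0.I2
cycle 9: W1.I2
cycle 10: W2.I2
cycle 11: W3.I2
cycle 12: W0.I3
cycle 13: W1.I3
cycle 14: W3.I3
cycle 15: W0.I4

Answer: 16 cycles, utilization 1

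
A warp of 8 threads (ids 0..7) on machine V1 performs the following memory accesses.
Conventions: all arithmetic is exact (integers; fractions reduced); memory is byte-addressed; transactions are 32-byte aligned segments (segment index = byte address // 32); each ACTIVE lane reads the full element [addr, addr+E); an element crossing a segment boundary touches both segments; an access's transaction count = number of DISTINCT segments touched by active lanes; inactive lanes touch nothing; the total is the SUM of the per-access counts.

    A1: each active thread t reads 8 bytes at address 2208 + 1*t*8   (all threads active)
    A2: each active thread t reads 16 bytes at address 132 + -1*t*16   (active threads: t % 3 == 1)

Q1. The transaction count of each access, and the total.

A1: 2 transactions
A2: 5 transactions

Answer: 2,5; total 7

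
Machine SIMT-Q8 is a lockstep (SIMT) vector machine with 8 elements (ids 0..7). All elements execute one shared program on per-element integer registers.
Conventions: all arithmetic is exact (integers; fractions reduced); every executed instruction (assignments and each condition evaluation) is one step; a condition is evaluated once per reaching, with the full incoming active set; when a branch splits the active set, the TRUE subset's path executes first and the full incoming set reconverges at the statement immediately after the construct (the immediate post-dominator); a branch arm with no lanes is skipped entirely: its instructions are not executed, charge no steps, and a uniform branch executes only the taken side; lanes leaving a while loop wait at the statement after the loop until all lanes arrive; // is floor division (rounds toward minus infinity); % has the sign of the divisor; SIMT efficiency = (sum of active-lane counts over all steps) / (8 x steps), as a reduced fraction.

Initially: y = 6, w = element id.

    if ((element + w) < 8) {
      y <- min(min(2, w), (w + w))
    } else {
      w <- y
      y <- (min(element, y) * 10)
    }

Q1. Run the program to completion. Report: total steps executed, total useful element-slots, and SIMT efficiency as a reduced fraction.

Answer: 4 steps, 20 useful, 5/8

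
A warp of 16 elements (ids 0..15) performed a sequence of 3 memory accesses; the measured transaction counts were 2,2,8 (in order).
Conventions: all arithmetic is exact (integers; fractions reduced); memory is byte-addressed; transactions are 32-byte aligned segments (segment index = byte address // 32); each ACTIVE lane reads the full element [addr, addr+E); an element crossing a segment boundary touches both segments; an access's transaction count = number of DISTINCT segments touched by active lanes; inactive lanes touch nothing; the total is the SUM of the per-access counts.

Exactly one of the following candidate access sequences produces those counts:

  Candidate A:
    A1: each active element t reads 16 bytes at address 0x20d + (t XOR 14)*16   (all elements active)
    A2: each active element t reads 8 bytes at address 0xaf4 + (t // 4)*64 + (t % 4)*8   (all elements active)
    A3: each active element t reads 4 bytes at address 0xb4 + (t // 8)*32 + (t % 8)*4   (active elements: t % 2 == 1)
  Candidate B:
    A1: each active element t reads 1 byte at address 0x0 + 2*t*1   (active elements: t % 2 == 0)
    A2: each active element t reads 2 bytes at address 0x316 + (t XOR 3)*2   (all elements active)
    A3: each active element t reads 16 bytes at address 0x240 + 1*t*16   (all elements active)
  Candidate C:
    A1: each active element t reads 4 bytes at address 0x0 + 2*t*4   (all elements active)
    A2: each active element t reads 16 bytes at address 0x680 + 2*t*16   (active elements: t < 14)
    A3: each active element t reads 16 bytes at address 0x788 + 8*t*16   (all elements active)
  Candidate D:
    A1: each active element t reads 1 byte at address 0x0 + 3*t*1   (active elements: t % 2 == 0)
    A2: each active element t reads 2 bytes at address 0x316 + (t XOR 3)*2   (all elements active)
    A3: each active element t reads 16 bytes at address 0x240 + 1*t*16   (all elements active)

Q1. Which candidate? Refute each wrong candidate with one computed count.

A: A1 gives 9 transactions, not 2
B: A1 gives 1 transaction, not 2
C: A1 gives 4 transactions, not 2
D: all counts match (2,2,8)

Answer: D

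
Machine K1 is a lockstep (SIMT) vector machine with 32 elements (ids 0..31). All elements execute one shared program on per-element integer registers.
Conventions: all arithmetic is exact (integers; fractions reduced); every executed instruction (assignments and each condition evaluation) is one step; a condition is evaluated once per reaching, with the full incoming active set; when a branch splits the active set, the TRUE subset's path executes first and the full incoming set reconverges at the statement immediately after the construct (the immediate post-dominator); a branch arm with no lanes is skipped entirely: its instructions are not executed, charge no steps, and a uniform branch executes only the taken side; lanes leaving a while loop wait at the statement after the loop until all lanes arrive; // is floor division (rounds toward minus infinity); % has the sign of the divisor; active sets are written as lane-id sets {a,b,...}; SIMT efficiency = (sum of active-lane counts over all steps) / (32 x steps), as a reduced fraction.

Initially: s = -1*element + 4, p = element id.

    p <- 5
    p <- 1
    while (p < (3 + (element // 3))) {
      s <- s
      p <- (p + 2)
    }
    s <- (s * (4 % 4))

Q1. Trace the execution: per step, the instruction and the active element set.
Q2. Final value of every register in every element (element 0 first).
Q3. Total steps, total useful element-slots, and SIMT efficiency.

step 0: p <- 5                       {0,1,2,3,4,5,6,7,8,9,10,11,12,13,14,15,16,17,18,19,20,21,22,23,24,25,26,27,28,29,30,31}
step 1: p <- 1                       {0,1,2,3,4,5,6,7,8,9,10,11,12,13,14,15,16,17,18,19,20,21,22,23,24,25,26,27,28,29,30,31}
step 2: eval (p < (3 + (element // 3))) {0,1,2,3,4,5,6,7,8,9,10,11,12,13,14,15,16,17,18,19,20,21,22,23,24,25,26,27,28,29,30,31}
step 3: s <- s                       {0,1,2,3,4,5,6,7,8,9,10,11,12,13,14,15,16,17,18,19,20,21,22,23,24,25,26,27,28,29,30,31}
step 4: p <- (p + 2)                 {0,1,2,3,4,5,6,7,8,9,10,11,12,13,14,15,16,17,18,19,20,21,22,23,24,25,26,27,28,29,30,31}
step 5: eval (p < (3 + (element // 3))) {0,1,2,3,4,5,6,7,8,9,10,11,12,13,14,15,16,17,18,19,20,21,22,23,24,25,26,27,28,29,30,31}
step 6: s <- s                       {3,4,5,6,7,8,9,10,11,12,13,14,15,16,17,18,19,20,21,22,23,24,25,26,27,28,29,30,31}
step 7: p <- (p + 2)                 {3,4,5,6,7,8,9,10,11,12,13,14,15,16,17,18,19,20,21,22,23,24,25,26,27,28,29,30,31}
step 8: eval (p < (3 + (element // 3))) {3,4,5,6,7,8,9,10,11,12,13,14,15,16,17,18,19,20,21,22,23,24,25,26,27,28,29,30,31}
step 9: s <- s                       {9,10,11,12,13,14,15,16,17,18,19,20,21,22,23,24,25,26,27,28,29,30,31}
step 10: p <- (p + 2)                 {9,10,11,12,13,14,15,16,17,18,19,20,21,22,23,24,25,26,27,28,29,30,31}
step 11: eval (p < (3 + (element // 3))) {9,10,11,12,13,14,15,16,17,18,19,20,21,22,23,24,25,26,27,28,29,30,31}
step 12: s <- s                       {15,16,17,18,19,20,21,22,23,24,25,26,27,28,29,30,31}
step 13: p <- (p + 2)                 {15,16,17,18,19,20,21,22,23,24,25,26,27,28,29,30,31}
step 14: eval (p < (3 + (element // 3))) {15,16,17,18,19,20,21,22,23,24,25,26,27,28,29,30,31}
step 15: s <- s                       {21,22,23,24,25,26,27,28,29,30,31}
step 16: p <- (p + 2)                 {21,22,23,24,25,26,27,28,29,30,31}
step 17: eval (p < (3 + (element // 3))) {21,22,23,24,25,26,27,28,29,30,31}
step 18: s <- s                       {27,28,29,30,31}
step 19: p <- (p + 2)                 {27,28,29,30,31}
step 20: eval (p < (3 + (element // 3))) {27,28,29,30,31}
step 21: s <- (s * (4 % 4))           {0,1,2,3,4,5,6,7,8,9,10,11,12,13,14,15,16,17,18,19,20,21,22,23,24,25,26,27,28,29,30,31}

Answer: 22 steps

s: 0,0,0,0,0,0,0,0,0,0,0,0,0,0,0,0,0,0,0,0,0,0,0,0,0,0,0,0,0,0,0,0
p: 3,3,3,5,5,5,5,5,5,7,7,7,7,7,7,9,9,9,9,9,9,11,11,11,11,11,11,13,13,13,13,13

steps = 22; useful = 479; efficiency = 479/704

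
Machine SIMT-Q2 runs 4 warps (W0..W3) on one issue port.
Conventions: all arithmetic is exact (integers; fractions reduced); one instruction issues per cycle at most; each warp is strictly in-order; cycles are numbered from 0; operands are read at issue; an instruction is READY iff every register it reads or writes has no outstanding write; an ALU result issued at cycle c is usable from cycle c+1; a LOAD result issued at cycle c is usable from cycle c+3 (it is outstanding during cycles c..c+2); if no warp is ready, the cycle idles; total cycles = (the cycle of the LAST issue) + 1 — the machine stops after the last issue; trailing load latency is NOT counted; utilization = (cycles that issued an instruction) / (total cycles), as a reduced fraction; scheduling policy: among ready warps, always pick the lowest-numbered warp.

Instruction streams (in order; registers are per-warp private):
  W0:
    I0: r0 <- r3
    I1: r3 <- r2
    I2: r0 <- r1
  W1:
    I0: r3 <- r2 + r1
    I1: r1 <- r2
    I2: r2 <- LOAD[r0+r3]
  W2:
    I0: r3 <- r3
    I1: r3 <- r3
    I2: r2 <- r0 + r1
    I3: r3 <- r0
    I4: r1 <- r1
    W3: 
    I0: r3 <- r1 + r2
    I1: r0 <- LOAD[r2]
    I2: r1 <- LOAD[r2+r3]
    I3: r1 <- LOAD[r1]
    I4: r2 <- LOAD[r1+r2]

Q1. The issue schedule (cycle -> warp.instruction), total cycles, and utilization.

cycle 0: W0.I0
cycle 1: W0.I1
cycle 2: W0.I2
cycle 3: W1.I0
cycle 4: W1.I1
cycle 5: W1.I2
cycle 6: W2.I0
cycle 7: W2.I1
cycle 8: W2.I2
cycle 9: W2.I3
cycle 10: W2.I4
cycle 11: W3.I0
cycle 12: W3.I1
cycle 13: W3.I2
cycle 14: idle
cycle 15: idle
cycle 16: W3.I3
cycle 17: idle
cycle 18: idle
cycle 19: W3.I4

Answer: 20 cycles, utilization 4/5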